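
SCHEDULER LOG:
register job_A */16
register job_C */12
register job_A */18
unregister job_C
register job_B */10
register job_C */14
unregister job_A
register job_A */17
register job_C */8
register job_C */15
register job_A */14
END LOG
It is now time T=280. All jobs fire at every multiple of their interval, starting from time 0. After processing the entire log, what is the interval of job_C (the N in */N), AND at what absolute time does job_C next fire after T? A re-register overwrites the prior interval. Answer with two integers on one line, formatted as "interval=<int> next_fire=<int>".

Answer: interval=15 next_fire=285

Derivation:
Op 1: register job_A */16 -> active={job_A:*/16}
Op 2: register job_C */12 -> active={job_A:*/16, job_C:*/12}
Op 3: register job_A */18 -> active={job_A:*/18, job_C:*/12}
Op 4: unregister job_C -> active={job_A:*/18}
Op 5: register job_B */10 -> active={job_A:*/18, job_B:*/10}
Op 6: register job_C */14 -> active={job_A:*/18, job_B:*/10, job_C:*/14}
Op 7: unregister job_A -> active={job_B:*/10, job_C:*/14}
Op 8: register job_A */17 -> active={job_A:*/17, job_B:*/10, job_C:*/14}
Op 9: register job_C */8 -> active={job_A:*/17, job_B:*/10, job_C:*/8}
Op 10: register job_C */15 -> active={job_A:*/17, job_B:*/10, job_C:*/15}
Op 11: register job_A */14 -> active={job_A:*/14, job_B:*/10, job_C:*/15}
Final interval of job_C = 15
Next fire of job_C after T=280: (280//15+1)*15 = 285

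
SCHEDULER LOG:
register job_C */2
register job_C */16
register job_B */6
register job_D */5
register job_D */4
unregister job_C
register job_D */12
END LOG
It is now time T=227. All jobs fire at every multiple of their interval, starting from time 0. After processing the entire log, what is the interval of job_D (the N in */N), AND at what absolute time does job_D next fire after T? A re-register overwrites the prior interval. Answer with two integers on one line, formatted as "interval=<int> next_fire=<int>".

Op 1: register job_C */2 -> active={job_C:*/2}
Op 2: register job_C */16 -> active={job_C:*/16}
Op 3: register job_B */6 -> active={job_B:*/6, job_C:*/16}
Op 4: register job_D */5 -> active={job_B:*/6, job_C:*/16, job_D:*/5}
Op 5: register job_D */4 -> active={job_B:*/6, job_C:*/16, job_D:*/4}
Op 6: unregister job_C -> active={job_B:*/6, job_D:*/4}
Op 7: register job_D */12 -> active={job_B:*/6, job_D:*/12}
Final interval of job_D = 12
Next fire of job_D after T=227: (227//12+1)*12 = 228

Answer: interval=12 next_fire=228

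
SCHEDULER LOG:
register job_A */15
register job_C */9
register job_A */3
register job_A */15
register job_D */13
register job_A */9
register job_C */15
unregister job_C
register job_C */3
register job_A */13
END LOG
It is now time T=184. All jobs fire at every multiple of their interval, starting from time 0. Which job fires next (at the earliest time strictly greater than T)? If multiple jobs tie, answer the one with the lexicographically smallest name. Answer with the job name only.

Answer: job_C

Derivation:
Op 1: register job_A */15 -> active={job_A:*/15}
Op 2: register job_C */9 -> active={job_A:*/15, job_C:*/9}
Op 3: register job_A */3 -> active={job_A:*/3, job_C:*/9}
Op 4: register job_A */15 -> active={job_A:*/15, job_C:*/9}
Op 5: register job_D */13 -> active={job_A:*/15, job_C:*/9, job_D:*/13}
Op 6: register job_A */9 -> active={job_A:*/9, job_C:*/9, job_D:*/13}
Op 7: register job_C */15 -> active={job_A:*/9, job_C:*/15, job_D:*/13}
Op 8: unregister job_C -> active={job_A:*/9, job_D:*/13}
Op 9: register job_C */3 -> active={job_A:*/9, job_C:*/3, job_D:*/13}
Op 10: register job_A */13 -> active={job_A:*/13, job_C:*/3, job_D:*/13}
  job_A: interval 13, next fire after T=184 is 195
  job_C: interval 3, next fire after T=184 is 186
  job_D: interval 13, next fire after T=184 is 195
Earliest = 186, winner (lex tiebreak) = job_C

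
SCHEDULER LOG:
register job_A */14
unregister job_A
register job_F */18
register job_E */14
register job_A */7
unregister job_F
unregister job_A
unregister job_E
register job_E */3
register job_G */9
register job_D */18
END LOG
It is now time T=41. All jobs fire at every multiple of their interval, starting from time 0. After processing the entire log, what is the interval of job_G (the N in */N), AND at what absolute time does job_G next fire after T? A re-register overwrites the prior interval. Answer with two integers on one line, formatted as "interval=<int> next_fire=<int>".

Answer: interval=9 next_fire=45

Derivation:
Op 1: register job_A */14 -> active={job_A:*/14}
Op 2: unregister job_A -> active={}
Op 3: register job_F */18 -> active={job_F:*/18}
Op 4: register job_E */14 -> active={job_E:*/14, job_F:*/18}
Op 5: register job_A */7 -> active={job_A:*/7, job_E:*/14, job_F:*/18}
Op 6: unregister job_F -> active={job_A:*/7, job_E:*/14}
Op 7: unregister job_A -> active={job_E:*/14}
Op 8: unregister job_E -> active={}
Op 9: register job_E */3 -> active={job_E:*/3}
Op 10: register job_G */9 -> active={job_E:*/3, job_G:*/9}
Op 11: register job_D */18 -> active={job_D:*/18, job_E:*/3, job_G:*/9}
Final interval of job_G = 9
Next fire of job_G after T=41: (41//9+1)*9 = 45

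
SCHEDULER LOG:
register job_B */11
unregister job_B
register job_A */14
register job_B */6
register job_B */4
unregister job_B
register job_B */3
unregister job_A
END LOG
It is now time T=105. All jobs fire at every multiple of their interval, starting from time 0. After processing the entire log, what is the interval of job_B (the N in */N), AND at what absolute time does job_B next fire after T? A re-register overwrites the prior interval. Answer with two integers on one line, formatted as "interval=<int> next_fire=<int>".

Answer: interval=3 next_fire=108

Derivation:
Op 1: register job_B */11 -> active={job_B:*/11}
Op 2: unregister job_B -> active={}
Op 3: register job_A */14 -> active={job_A:*/14}
Op 4: register job_B */6 -> active={job_A:*/14, job_B:*/6}
Op 5: register job_B */4 -> active={job_A:*/14, job_B:*/4}
Op 6: unregister job_B -> active={job_A:*/14}
Op 7: register job_B */3 -> active={job_A:*/14, job_B:*/3}
Op 8: unregister job_A -> active={job_B:*/3}
Final interval of job_B = 3
Next fire of job_B after T=105: (105//3+1)*3 = 108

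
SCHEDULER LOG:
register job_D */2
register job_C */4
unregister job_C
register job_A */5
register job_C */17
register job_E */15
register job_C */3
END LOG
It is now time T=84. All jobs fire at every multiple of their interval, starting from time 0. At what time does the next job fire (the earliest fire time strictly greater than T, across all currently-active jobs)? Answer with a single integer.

Op 1: register job_D */2 -> active={job_D:*/2}
Op 2: register job_C */4 -> active={job_C:*/4, job_D:*/2}
Op 3: unregister job_C -> active={job_D:*/2}
Op 4: register job_A */5 -> active={job_A:*/5, job_D:*/2}
Op 5: register job_C */17 -> active={job_A:*/5, job_C:*/17, job_D:*/2}
Op 6: register job_E */15 -> active={job_A:*/5, job_C:*/17, job_D:*/2, job_E:*/15}
Op 7: register job_C */3 -> active={job_A:*/5, job_C:*/3, job_D:*/2, job_E:*/15}
  job_A: interval 5, next fire after T=84 is 85
  job_C: interval 3, next fire after T=84 is 87
  job_D: interval 2, next fire after T=84 is 86
  job_E: interval 15, next fire after T=84 is 90
Earliest fire time = 85 (job job_A)

Answer: 85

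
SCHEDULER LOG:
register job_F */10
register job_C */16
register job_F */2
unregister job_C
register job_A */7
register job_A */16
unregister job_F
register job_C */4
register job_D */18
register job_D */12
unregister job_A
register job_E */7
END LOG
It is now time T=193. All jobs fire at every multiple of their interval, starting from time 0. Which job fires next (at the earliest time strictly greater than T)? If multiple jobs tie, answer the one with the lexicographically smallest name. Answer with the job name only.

Answer: job_C

Derivation:
Op 1: register job_F */10 -> active={job_F:*/10}
Op 2: register job_C */16 -> active={job_C:*/16, job_F:*/10}
Op 3: register job_F */2 -> active={job_C:*/16, job_F:*/2}
Op 4: unregister job_C -> active={job_F:*/2}
Op 5: register job_A */7 -> active={job_A:*/7, job_F:*/2}
Op 6: register job_A */16 -> active={job_A:*/16, job_F:*/2}
Op 7: unregister job_F -> active={job_A:*/16}
Op 8: register job_C */4 -> active={job_A:*/16, job_C:*/4}
Op 9: register job_D */18 -> active={job_A:*/16, job_C:*/4, job_D:*/18}
Op 10: register job_D */12 -> active={job_A:*/16, job_C:*/4, job_D:*/12}
Op 11: unregister job_A -> active={job_C:*/4, job_D:*/12}
Op 12: register job_E */7 -> active={job_C:*/4, job_D:*/12, job_E:*/7}
  job_C: interval 4, next fire after T=193 is 196
  job_D: interval 12, next fire after T=193 is 204
  job_E: interval 7, next fire after T=193 is 196
Earliest = 196, winner (lex tiebreak) = job_C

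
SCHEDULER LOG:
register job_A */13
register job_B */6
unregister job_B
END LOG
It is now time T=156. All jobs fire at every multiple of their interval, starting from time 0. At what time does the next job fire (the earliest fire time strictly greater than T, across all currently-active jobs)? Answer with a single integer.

Op 1: register job_A */13 -> active={job_A:*/13}
Op 2: register job_B */6 -> active={job_A:*/13, job_B:*/6}
Op 3: unregister job_B -> active={job_A:*/13}
  job_A: interval 13, next fire after T=156 is 169
Earliest fire time = 169 (job job_A)

Answer: 169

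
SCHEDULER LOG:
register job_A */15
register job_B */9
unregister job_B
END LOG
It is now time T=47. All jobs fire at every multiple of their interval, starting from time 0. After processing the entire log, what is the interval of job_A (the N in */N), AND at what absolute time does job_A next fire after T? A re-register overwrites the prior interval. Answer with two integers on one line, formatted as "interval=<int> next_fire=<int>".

Op 1: register job_A */15 -> active={job_A:*/15}
Op 2: register job_B */9 -> active={job_A:*/15, job_B:*/9}
Op 3: unregister job_B -> active={job_A:*/15}
Final interval of job_A = 15
Next fire of job_A after T=47: (47//15+1)*15 = 60

Answer: interval=15 next_fire=60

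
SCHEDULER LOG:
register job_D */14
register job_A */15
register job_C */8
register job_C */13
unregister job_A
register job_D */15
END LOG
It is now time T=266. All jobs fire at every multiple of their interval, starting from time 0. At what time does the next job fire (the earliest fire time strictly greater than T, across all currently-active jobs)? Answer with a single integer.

Op 1: register job_D */14 -> active={job_D:*/14}
Op 2: register job_A */15 -> active={job_A:*/15, job_D:*/14}
Op 3: register job_C */8 -> active={job_A:*/15, job_C:*/8, job_D:*/14}
Op 4: register job_C */13 -> active={job_A:*/15, job_C:*/13, job_D:*/14}
Op 5: unregister job_A -> active={job_C:*/13, job_D:*/14}
Op 6: register job_D */15 -> active={job_C:*/13, job_D:*/15}
  job_C: interval 13, next fire after T=266 is 273
  job_D: interval 15, next fire after T=266 is 270
Earliest fire time = 270 (job job_D)

Answer: 270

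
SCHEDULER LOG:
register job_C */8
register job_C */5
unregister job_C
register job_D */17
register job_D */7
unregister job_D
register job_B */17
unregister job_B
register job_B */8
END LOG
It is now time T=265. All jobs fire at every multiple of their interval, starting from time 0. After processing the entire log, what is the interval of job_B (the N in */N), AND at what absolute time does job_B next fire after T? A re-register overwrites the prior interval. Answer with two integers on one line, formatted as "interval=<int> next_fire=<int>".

Answer: interval=8 next_fire=272

Derivation:
Op 1: register job_C */8 -> active={job_C:*/8}
Op 2: register job_C */5 -> active={job_C:*/5}
Op 3: unregister job_C -> active={}
Op 4: register job_D */17 -> active={job_D:*/17}
Op 5: register job_D */7 -> active={job_D:*/7}
Op 6: unregister job_D -> active={}
Op 7: register job_B */17 -> active={job_B:*/17}
Op 8: unregister job_B -> active={}
Op 9: register job_B */8 -> active={job_B:*/8}
Final interval of job_B = 8
Next fire of job_B after T=265: (265//8+1)*8 = 272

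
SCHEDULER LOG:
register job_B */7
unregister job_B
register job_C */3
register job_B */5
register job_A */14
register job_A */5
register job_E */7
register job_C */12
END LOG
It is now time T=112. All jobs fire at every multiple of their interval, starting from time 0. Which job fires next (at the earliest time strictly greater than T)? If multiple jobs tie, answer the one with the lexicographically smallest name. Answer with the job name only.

Answer: job_A

Derivation:
Op 1: register job_B */7 -> active={job_B:*/7}
Op 2: unregister job_B -> active={}
Op 3: register job_C */3 -> active={job_C:*/3}
Op 4: register job_B */5 -> active={job_B:*/5, job_C:*/3}
Op 5: register job_A */14 -> active={job_A:*/14, job_B:*/5, job_C:*/3}
Op 6: register job_A */5 -> active={job_A:*/5, job_B:*/5, job_C:*/3}
Op 7: register job_E */7 -> active={job_A:*/5, job_B:*/5, job_C:*/3, job_E:*/7}
Op 8: register job_C */12 -> active={job_A:*/5, job_B:*/5, job_C:*/12, job_E:*/7}
  job_A: interval 5, next fire after T=112 is 115
  job_B: interval 5, next fire after T=112 is 115
  job_C: interval 12, next fire after T=112 is 120
  job_E: interval 7, next fire after T=112 is 119
Earliest = 115, winner (lex tiebreak) = job_A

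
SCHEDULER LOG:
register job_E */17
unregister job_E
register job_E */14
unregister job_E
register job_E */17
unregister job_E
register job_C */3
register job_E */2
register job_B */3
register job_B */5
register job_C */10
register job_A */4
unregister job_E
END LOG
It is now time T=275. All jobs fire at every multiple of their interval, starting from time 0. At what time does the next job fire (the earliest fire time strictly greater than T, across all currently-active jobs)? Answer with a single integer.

Answer: 276

Derivation:
Op 1: register job_E */17 -> active={job_E:*/17}
Op 2: unregister job_E -> active={}
Op 3: register job_E */14 -> active={job_E:*/14}
Op 4: unregister job_E -> active={}
Op 5: register job_E */17 -> active={job_E:*/17}
Op 6: unregister job_E -> active={}
Op 7: register job_C */3 -> active={job_C:*/3}
Op 8: register job_E */2 -> active={job_C:*/3, job_E:*/2}
Op 9: register job_B */3 -> active={job_B:*/3, job_C:*/3, job_E:*/2}
Op 10: register job_B */5 -> active={job_B:*/5, job_C:*/3, job_E:*/2}
Op 11: register job_C */10 -> active={job_B:*/5, job_C:*/10, job_E:*/2}
Op 12: register job_A */4 -> active={job_A:*/4, job_B:*/5, job_C:*/10, job_E:*/2}
Op 13: unregister job_E -> active={job_A:*/4, job_B:*/5, job_C:*/10}
  job_A: interval 4, next fire after T=275 is 276
  job_B: interval 5, next fire after T=275 is 280
  job_C: interval 10, next fire after T=275 is 280
Earliest fire time = 276 (job job_A)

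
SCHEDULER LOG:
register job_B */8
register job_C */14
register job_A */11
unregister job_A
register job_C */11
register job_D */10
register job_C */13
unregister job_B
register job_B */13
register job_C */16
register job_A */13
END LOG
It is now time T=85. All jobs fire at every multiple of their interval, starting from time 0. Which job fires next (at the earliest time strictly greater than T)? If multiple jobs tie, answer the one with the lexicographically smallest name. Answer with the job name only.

Op 1: register job_B */8 -> active={job_B:*/8}
Op 2: register job_C */14 -> active={job_B:*/8, job_C:*/14}
Op 3: register job_A */11 -> active={job_A:*/11, job_B:*/8, job_C:*/14}
Op 4: unregister job_A -> active={job_B:*/8, job_C:*/14}
Op 5: register job_C */11 -> active={job_B:*/8, job_C:*/11}
Op 6: register job_D */10 -> active={job_B:*/8, job_C:*/11, job_D:*/10}
Op 7: register job_C */13 -> active={job_B:*/8, job_C:*/13, job_D:*/10}
Op 8: unregister job_B -> active={job_C:*/13, job_D:*/10}
Op 9: register job_B */13 -> active={job_B:*/13, job_C:*/13, job_D:*/10}
Op 10: register job_C */16 -> active={job_B:*/13, job_C:*/16, job_D:*/10}
Op 11: register job_A */13 -> active={job_A:*/13, job_B:*/13, job_C:*/16, job_D:*/10}
  job_A: interval 13, next fire after T=85 is 91
  job_B: interval 13, next fire after T=85 is 91
  job_C: interval 16, next fire after T=85 is 96
  job_D: interval 10, next fire after T=85 is 90
Earliest = 90, winner (lex tiebreak) = job_D

Answer: job_D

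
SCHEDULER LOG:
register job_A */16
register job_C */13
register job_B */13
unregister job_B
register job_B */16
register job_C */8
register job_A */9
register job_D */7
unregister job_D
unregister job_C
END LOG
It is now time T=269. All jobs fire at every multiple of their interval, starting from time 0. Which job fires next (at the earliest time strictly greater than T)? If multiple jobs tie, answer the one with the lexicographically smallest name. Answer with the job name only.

Answer: job_A

Derivation:
Op 1: register job_A */16 -> active={job_A:*/16}
Op 2: register job_C */13 -> active={job_A:*/16, job_C:*/13}
Op 3: register job_B */13 -> active={job_A:*/16, job_B:*/13, job_C:*/13}
Op 4: unregister job_B -> active={job_A:*/16, job_C:*/13}
Op 5: register job_B */16 -> active={job_A:*/16, job_B:*/16, job_C:*/13}
Op 6: register job_C */8 -> active={job_A:*/16, job_B:*/16, job_C:*/8}
Op 7: register job_A */9 -> active={job_A:*/9, job_B:*/16, job_C:*/8}
Op 8: register job_D */7 -> active={job_A:*/9, job_B:*/16, job_C:*/8, job_D:*/7}
Op 9: unregister job_D -> active={job_A:*/9, job_B:*/16, job_C:*/8}
Op 10: unregister job_C -> active={job_A:*/9, job_B:*/16}
  job_A: interval 9, next fire after T=269 is 270
  job_B: interval 16, next fire after T=269 is 272
Earliest = 270, winner (lex tiebreak) = job_A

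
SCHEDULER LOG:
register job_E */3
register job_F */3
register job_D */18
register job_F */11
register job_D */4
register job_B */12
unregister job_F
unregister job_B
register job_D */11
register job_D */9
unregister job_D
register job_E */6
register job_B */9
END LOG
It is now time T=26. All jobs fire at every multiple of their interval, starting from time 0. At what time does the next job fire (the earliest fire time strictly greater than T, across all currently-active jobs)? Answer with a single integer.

Op 1: register job_E */3 -> active={job_E:*/3}
Op 2: register job_F */3 -> active={job_E:*/3, job_F:*/3}
Op 3: register job_D */18 -> active={job_D:*/18, job_E:*/3, job_F:*/3}
Op 4: register job_F */11 -> active={job_D:*/18, job_E:*/3, job_F:*/11}
Op 5: register job_D */4 -> active={job_D:*/4, job_E:*/3, job_F:*/11}
Op 6: register job_B */12 -> active={job_B:*/12, job_D:*/4, job_E:*/3, job_F:*/11}
Op 7: unregister job_F -> active={job_B:*/12, job_D:*/4, job_E:*/3}
Op 8: unregister job_B -> active={job_D:*/4, job_E:*/3}
Op 9: register job_D */11 -> active={job_D:*/11, job_E:*/3}
Op 10: register job_D */9 -> active={job_D:*/9, job_E:*/3}
Op 11: unregister job_D -> active={job_E:*/3}
Op 12: register job_E */6 -> active={job_E:*/6}
Op 13: register job_B */9 -> active={job_B:*/9, job_E:*/6}
  job_B: interval 9, next fire after T=26 is 27
  job_E: interval 6, next fire after T=26 is 30
Earliest fire time = 27 (job job_B)

Answer: 27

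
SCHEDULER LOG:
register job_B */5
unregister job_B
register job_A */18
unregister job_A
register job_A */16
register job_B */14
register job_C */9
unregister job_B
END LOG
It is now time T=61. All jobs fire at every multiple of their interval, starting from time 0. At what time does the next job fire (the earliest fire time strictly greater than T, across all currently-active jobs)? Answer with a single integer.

Op 1: register job_B */5 -> active={job_B:*/5}
Op 2: unregister job_B -> active={}
Op 3: register job_A */18 -> active={job_A:*/18}
Op 4: unregister job_A -> active={}
Op 5: register job_A */16 -> active={job_A:*/16}
Op 6: register job_B */14 -> active={job_A:*/16, job_B:*/14}
Op 7: register job_C */9 -> active={job_A:*/16, job_B:*/14, job_C:*/9}
Op 8: unregister job_B -> active={job_A:*/16, job_C:*/9}
  job_A: interval 16, next fire after T=61 is 64
  job_C: interval 9, next fire after T=61 is 63
Earliest fire time = 63 (job job_C)

Answer: 63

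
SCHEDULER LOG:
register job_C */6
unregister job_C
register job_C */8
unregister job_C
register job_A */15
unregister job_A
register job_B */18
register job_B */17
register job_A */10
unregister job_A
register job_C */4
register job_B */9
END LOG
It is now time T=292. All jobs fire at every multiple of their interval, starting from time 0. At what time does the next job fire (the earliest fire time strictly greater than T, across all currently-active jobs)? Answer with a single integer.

Answer: 296

Derivation:
Op 1: register job_C */6 -> active={job_C:*/6}
Op 2: unregister job_C -> active={}
Op 3: register job_C */8 -> active={job_C:*/8}
Op 4: unregister job_C -> active={}
Op 5: register job_A */15 -> active={job_A:*/15}
Op 6: unregister job_A -> active={}
Op 7: register job_B */18 -> active={job_B:*/18}
Op 8: register job_B */17 -> active={job_B:*/17}
Op 9: register job_A */10 -> active={job_A:*/10, job_B:*/17}
Op 10: unregister job_A -> active={job_B:*/17}
Op 11: register job_C */4 -> active={job_B:*/17, job_C:*/4}
Op 12: register job_B */9 -> active={job_B:*/9, job_C:*/4}
  job_B: interval 9, next fire after T=292 is 297
  job_C: interval 4, next fire after T=292 is 296
Earliest fire time = 296 (job job_C)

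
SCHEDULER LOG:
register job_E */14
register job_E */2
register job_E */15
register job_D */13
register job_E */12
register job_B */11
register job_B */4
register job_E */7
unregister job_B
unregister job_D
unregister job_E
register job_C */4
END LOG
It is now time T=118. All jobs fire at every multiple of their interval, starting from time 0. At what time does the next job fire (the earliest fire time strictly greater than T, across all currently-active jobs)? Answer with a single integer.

Answer: 120

Derivation:
Op 1: register job_E */14 -> active={job_E:*/14}
Op 2: register job_E */2 -> active={job_E:*/2}
Op 3: register job_E */15 -> active={job_E:*/15}
Op 4: register job_D */13 -> active={job_D:*/13, job_E:*/15}
Op 5: register job_E */12 -> active={job_D:*/13, job_E:*/12}
Op 6: register job_B */11 -> active={job_B:*/11, job_D:*/13, job_E:*/12}
Op 7: register job_B */4 -> active={job_B:*/4, job_D:*/13, job_E:*/12}
Op 8: register job_E */7 -> active={job_B:*/4, job_D:*/13, job_E:*/7}
Op 9: unregister job_B -> active={job_D:*/13, job_E:*/7}
Op 10: unregister job_D -> active={job_E:*/7}
Op 11: unregister job_E -> active={}
Op 12: register job_C */4 -> active={job_C:*/4}
  job_C: interval 4, next fire after T=118 is 120
Earliest fire time = 120 (job job_C)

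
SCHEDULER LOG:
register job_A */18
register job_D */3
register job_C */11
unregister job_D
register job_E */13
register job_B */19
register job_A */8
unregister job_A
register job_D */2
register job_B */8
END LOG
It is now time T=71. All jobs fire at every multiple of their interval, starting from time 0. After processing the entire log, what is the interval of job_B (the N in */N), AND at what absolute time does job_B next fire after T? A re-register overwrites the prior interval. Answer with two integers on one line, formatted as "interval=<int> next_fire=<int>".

Op 1: register job_A */18 -> active={job_A:*/18}
Op 2: register job_D */3 -> active={job_A:*/18, job_D:*/3}
Op 3: register job_C */11 -> active={job_A:*/18, job_C:*/11, job_D:*/3}
Op 4: unregister job_D -> active={job_A:*/18, job_C:*/11}
Op 5: register job_E */13 -> active={job_A:*/18, job_C:*/11, job_E:*/13}
Op 6: register job_B */19 -> active={job_A:*/18, job_B:*/19, job_C:*/11, job_E:*/13}
Op 7: register job_A */8 -> active={job_A:*/8, job_B:*/19, job_C:*/11, job_E:*/13}
Op 8: unregister job_A -> active={job_B:*/19, job_C:*/11, job_E:*/13}
Op 9: register job_D */2 -> active={job_B:*/19, job_C:*/11, job_D:*/2, job_E:*/13}
Op 10: register job_B */8 -> active={job_B:*/8, job_C:*/11, job_D:*/2, job_E:*/13}
Final interval of job_B = 8
Next fire of job_B after T=71: (71//8+1)*8 = 72

Answer: interval=8 next_fire=72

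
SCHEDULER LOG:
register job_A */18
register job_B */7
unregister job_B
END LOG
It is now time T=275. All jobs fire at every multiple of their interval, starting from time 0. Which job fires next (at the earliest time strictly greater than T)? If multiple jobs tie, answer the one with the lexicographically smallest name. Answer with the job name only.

Answer: job_A

Derivation:
Op 1: register job_A */18 -> active={job_A:*/18}
Op 2: register job_B */7 -> active={job_A:*/18, job_B:*/7}
Op 3: unregister job_B -> active={job_A:*/18}
  job_A: interval 18, next fire after T=275 is 288
Earliest = 288, winner (lex tiebreak) = job_A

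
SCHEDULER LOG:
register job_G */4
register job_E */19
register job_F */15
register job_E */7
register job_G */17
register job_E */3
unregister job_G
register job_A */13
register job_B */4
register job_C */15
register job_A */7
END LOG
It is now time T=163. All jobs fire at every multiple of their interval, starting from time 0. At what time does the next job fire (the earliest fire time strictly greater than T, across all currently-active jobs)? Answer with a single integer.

Op 1: register job_G */4 -> active={job_G:*/4}
Op 2: register job_E */19 -> active={job_E:*/19, job_G:*/4}
Op 3: register job_F */15 -> active={job_E:*/19, job_F:*/15, job_G:*/4}
Op 4: register job_E */7 -> active={job_E:*/7, job_F:*/15, job_G:*/4}
Op 5: register job_G */17 -> active={job_E:*/7, job_F:*/15, job_G:*/17}
Op 6: register job_E */3 -> active={job_E:*/3, job_F:*/15, job_G:*/17}
Op 7: unregister job_G -> active={job_E:*/3, job_F:*/15}
Op 8: register job_A */13 -> active={job_A:*/13, job_E:*/3, job_F:*/15}
Op 9: register job_B */4 -> active={job_A:*/13, job_B:*/4, job_E:*/3, job_F:*/15}
Op 10: register job_C */15 -> active={job_A:*/13, job_B:*/4, job_C:*/15, job_E:*/3, job_F:*/15}
Op 11: register job_A */7 -> active={job_A:*/7, job_B:*/4, job_C:*/15, job_E:*/3, job_F:*/15}
  job_A: interval 7, next fire after T=163 is 168
  job_B: interval 4, next fire after T=163 is 164
  job_C: interval 15, next fire after T=163 is 165
  job_E: interval 3, next fire after T=163 is 165
  job_F: interval 15, next fire after T=163 is 165
Earliest fire time = 164 (job job_B)

Answer: 164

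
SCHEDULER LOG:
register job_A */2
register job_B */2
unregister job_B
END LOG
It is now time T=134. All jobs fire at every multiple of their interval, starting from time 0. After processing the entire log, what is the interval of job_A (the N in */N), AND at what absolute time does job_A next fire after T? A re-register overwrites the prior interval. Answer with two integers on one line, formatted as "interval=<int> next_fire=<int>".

Op 1: register job_A */2 -> active={job_A:*/2}
Op 2: register job_B */2 -> active={job_A:*/2, job_B:*/2}
Op 3: unregister job_B -> active={job_A:*/2}
Final interval of job_A = 2
Next fire of job_A after T=134: (134//2+1)*2 = 136

Answer: interval=2 next_fire=136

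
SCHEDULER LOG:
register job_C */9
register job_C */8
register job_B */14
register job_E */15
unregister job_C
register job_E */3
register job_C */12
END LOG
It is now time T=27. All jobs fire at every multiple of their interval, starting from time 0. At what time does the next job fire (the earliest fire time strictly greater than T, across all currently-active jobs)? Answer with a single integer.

Answer: 28

Derivation:
Op 1: register job_C */9 -> active={job_C:*/9}
Op 2: register job_C */8 -> active={job_C:*/8}
Op 3: register job_B */14 -> active={job_B:*/14, job_C:*/8}
Op 4: register job_E */15 -> active={job_B:*/14, job_C:*/8, job_E:*/15}
Op 5: unregister job_C -> active={job_B:*/14, job_E:*/15}
Op 6: register job_E */3 -> active={job_B:*/14, job_E:*/3}
Op 7: register job_C */12 -> active={job_B:*/14, job_C:*/12, job_E:*/3}
  job_B: interval 14, next fire after T=27 is 28
  job_C: interval 12, next fire after T=27 is 36
  job_E: interval 3, next fire after T=27 is 30
Earliest fire time = 28 (job job_B)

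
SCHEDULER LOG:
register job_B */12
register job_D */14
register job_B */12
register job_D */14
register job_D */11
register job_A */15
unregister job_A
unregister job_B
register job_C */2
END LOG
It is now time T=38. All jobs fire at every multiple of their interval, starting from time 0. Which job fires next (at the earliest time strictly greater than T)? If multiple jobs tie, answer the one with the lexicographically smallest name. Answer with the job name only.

Answer: job_C

Derivation:
Op 1: register job_B */12 -> active={job_B:*/12}
Op 2: register job_D */14 -> active={job_B:*/12, job_D:*/14}
Op 3: register job_B */12 -> active={job_B:*/12, job_D:*/14}
Op 4: register job_D */14 -> active={job_B:*/12, job_D:*/14}
Op 5: register job_D */11 -> active={job_B:*/12, job_D:*/11}
Op 6: register job_A */15 -> active={job_A:*/15, job_B:*/12, job_D:*/11}
Op 7: unregister job_A -> active={job_B:*/12, job_D:*/11}
Op 8: unregister job_B -> active={job_D:*/11}
Op 9: register job_C */2 -> active={job_C:*/2, job_D:*/11}
  job_C: interval 2, next fire after T=38 is 40
  job_D: interval 11, next fire after T=38 is 44
Earliest = 40, winner (lex tiebreak) = job_C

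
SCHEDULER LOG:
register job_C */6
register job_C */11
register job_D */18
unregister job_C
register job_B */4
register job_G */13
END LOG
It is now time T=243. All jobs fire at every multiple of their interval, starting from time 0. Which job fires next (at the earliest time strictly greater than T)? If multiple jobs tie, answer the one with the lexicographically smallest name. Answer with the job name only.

Op 1: register job_C */6 -> active={job_C:*/6}
Op 2: register job_C */11 -> active={job_C:*/11}
Op 3: register job_D */18 -> active={job_C:*/11, job_D:*/18}
Op 4: unregister job_C -> active={job_D:*/18}
Op 5: register job_B */4 -> active={job_B:*/4, job_D:*/18}
Op 6: register job_G */13 -> active={job_B:*/4, job_D:*/18, job_G:*/13}
  job_B: interval 4, next fire after T=243 is 244
  job_D: interval 18, next fire after T=243 is 252
  job_G: interval 13, next fire after T=243 is 247
Earliest = 244, winner (lex tiebreak) = job_B

Answer: job_B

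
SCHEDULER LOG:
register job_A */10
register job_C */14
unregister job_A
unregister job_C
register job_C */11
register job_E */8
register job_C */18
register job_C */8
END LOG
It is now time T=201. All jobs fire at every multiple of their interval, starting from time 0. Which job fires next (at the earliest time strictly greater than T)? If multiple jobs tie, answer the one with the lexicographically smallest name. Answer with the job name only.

Answer: job_C

Derivation:
Op 1: register job_A */10 -> active={job_A:*/10}
Op 2: register job_C */14 -> active={job_A:*/10, job_C:*/14}
Op 3: unregister job_A -> active={job_C:*/14}
Op 4: unregister job_C -> active={}
Op 5: register job_C */11 -> active={job_C:*/11}
Op 6: register job_E */8 -> active={job_C:*/11, job_E:*/8}
Op 7: register job_C */18 -> active={job_C:*/18, job_E:*/8}
Op 8: register job_C */8 -> active={job_C:*/8, job_E:*/8}
  job_C: interval 8, next fire after T=201 is 208
  job_E: interval 8, next fire after T=201 is 208
Earliest = 208, winner (lex tiebreak) = job_C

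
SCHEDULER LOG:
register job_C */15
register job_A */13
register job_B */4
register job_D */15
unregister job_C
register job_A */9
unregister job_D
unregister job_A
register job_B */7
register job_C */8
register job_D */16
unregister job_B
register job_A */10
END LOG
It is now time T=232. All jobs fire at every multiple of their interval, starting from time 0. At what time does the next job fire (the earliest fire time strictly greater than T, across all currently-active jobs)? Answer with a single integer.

Answer: 240

Derivation:
Op 1: register job_C */15 -> active={job_C:*/15}
Op 2: register job_A */13 -> active={job_A:*/13, job_C:*/15}
Op 3: register job_B */4 -> active={job_A:*/13, job_B:*/4, job_C:*/15}
Op 4: register job_D */15 -> active={job_A:*/13, job_B:*/4, job_C:*/15, job_D:*/15}
Op 5: unregister job_C -> active={job_A:*/13, job_B:*/4, job_D:*/15}
Op 6: register job_A */9 -> active={job_A:*/9, job_B:*/4, job_D:*/15}
Op 7: unregister job_D -> active={job_A:*/9, job_B:*/4}
Op 8: unregister job_A -> active={job_B:*/4}
Op 9: register job_B */7 -> active={job_B:*/7}
Op 10: register job_C */8 -> active={job_B:*/7, job_C:*/8}
Op 11: register job_D */16 -> active={job_B:*/7, job_C:*/8, job_D:*/16}
Op 12: unregister job_B -> active={job_C:*/8, job_D:*/16}
Op 13: register job_A */10 -> active={job_A:*/10, job_C:*/8, job_D:*/16}
  job_A: interval 10, next fire after T=232 is 240
  job_C: interval 8, next fire after T=232 is 240
  job_D: interval 16, next fire after T=232 is 240
Earliest fire time = 240 (job job_A)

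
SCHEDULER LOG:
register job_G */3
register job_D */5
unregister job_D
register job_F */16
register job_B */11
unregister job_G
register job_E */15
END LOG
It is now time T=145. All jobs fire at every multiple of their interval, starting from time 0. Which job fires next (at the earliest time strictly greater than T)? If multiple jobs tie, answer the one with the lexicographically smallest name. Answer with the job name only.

Op 1: register job_G */3 -> active={job_G:*/3}
Op 2: register job_D */5 -> active={job_D:*/5, job_G:*/3}
Op 3: unregister job_D -> active={job_G:*/3}
Op 4: register job_F */16 -> active={job_F:*/16, job_G:*/3}
Op 5: register job_B */11 -> active={job_B:*/11, job_F:*/16, job_G:*/3}
Op 6: unregister job_G -> active={job_B:*/11, job_F:*/16}
Op 7: register job_E */15 -> active={job_B:*/11, job_E:*/15, job_F:*/16}
  job_B: interval 11, next fire after T=145 is 154
  job_E: interval 15, next fire after T=145 is 150
  job_F: interval 16, next fire after T=145 is 160
Earliest = 150, winner (lex tiebreak) = job_E

Answer: job_E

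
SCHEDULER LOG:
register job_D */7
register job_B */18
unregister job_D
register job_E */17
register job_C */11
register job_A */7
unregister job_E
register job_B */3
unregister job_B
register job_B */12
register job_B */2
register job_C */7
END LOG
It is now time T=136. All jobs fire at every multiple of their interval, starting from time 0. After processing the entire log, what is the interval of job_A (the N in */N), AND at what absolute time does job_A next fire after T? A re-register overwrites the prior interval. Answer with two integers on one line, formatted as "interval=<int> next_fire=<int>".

Op 1: register job_D */7 -> active={job_D:*/7}
Op 2: register job_B */18 -> active={job_B:*/18, job_D:*/7}
Op 3: unregister job_D -> active={job_B:*/18}
Op 4: register job_E */17 -> active={job_B:*/18, job_E:*/17}
Op 5: register job_C */11 -> active={job_B:*/18, job_C:*/11, job_E:*/17}
Op 6: register job_A */7 -> active={job_A:*/7, job_B:*/18, job_C:*/11, job_E:*/17}
Op 7: unregister job_E -> active={job_A:*/7, job_B:*/18, job_C:*/11}
Op 8: register job_B */3 -> active={job_A:*/7, job_B:*/3, job_C:*/11}
Op 9: unregister job_B -> active={job_A:*/7, job_C:*/11}
Op 10: register job_B */12 -> active={job_A:*/7, job_B:*/12, job_C:*/11}
Op 11: register job_B */2 -> active={job_A:*/7, job_B:*/2, job_C:*/11}
Op 12: register job_C */7 -> active={job_A:*/7, job_B:*/2, job_C:*/7}
Final interval of job_A = 7
Next fire of job_A after T=136: (136//7+1)*7 = 140

Answer: interval=7 next_fire=140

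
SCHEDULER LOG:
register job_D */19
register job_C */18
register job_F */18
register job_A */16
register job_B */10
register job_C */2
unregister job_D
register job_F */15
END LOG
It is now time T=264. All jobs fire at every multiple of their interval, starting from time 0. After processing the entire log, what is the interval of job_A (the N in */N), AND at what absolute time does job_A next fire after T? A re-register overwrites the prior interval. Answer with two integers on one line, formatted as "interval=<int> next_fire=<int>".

Op 1: register job_D */19 -> active={job_D:*/19}
Op 2: register job_C */18 -> active={job_C:*/18, job_D:*/19}
Op 3: register job_F */18 -> active={job_C:*/18, job_D:*/19, job_F:*/18}
Op 4: register job_A */16 -> active={job_A:*/16, job_C:*/18, job_D:*/19, job_F:*/18}
Op 5: register job_B */10 -> active={job_A:*/16, job_B:*/10, job_C:*/18, job_D:*/19, job_F:*/18}
Op 6: register job_C */2 -> active={job_A:*/16, job_B:*/10, job_C:*/2, job_D:*/19, job_F:*/18}
Op 7: unregister job_D -> active={job_A:*/16, job_B:*/10, job_C:*/2, job_F:*/18}
Op 8: register job_F */15 -> active={job_A:*/16, job_B:*/10, job_C:*/2, job_F:*/15}
Final interval of job_A = 16
Next fire of job_A after T=264: (264//16+1)*16 = 272

Answer: interval=16 next_fire=272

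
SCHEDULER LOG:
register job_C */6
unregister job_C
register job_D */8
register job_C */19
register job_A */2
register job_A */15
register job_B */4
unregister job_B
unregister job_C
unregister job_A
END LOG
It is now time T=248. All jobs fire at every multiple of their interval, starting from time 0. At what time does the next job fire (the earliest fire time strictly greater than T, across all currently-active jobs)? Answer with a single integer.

Op 1: register job_C */6 -> active={job_C:*/6}
Op 2: unregister job_C -> active={}
Op 3: register job_D */8 -> active={job_D:*/8}
Op 4: register job_C */19 -> active={job_C:*/19, job_D:*/8}
Op 5: register job_A */2 -> active={job_A:*/2, job_C:*/19, job_D:*/8}
Op 6: register job_A */15 -> active={job_A:*/15, job_C:*/19, job_D:*/8}
Op 7: register job_B */4 -> active={job_A:*/15, job_B:*/4, job_C:*/19, job_D:*/8}
Op 8: unregister job_B -> active={job_A:*/15, job_C:*/19, job_D:*/8}
Op 9: unregister job_C -> active={job_A:*/15, job_D:*/8}
Op 10: unregister job_A -> active={job_D:*/8}
  job_D: interval 8, next fire after T=248 is 256
Earliest fire time = 256 (job job_D)

Answer: 256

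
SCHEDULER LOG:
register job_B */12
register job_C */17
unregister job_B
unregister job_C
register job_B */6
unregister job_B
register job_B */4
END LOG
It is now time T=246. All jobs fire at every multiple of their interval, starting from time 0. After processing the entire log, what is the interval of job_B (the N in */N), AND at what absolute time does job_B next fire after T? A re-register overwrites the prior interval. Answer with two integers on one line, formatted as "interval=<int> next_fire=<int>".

Answer: interval=4 next_fire=248

Derivation:
Op 1: register job_B */12 -> active={job_B:*/12}
Op 2: register job_C */17 -> active={job_B:*/12, job_C:*/17}
Op 3: unregister job_B -> active={job_C:*/17}
Op 4: unregister job_C -> active={}
Op 5: register job_B */6 -> active={job_B:*/6}
Op 6: unregister job_B -> active={}
Op 7: register job_B */4 -> active={job_B:*/4}
Final interval of job_B = 4
Next fire of job_B after T=246: (246//4+1)*4 = 248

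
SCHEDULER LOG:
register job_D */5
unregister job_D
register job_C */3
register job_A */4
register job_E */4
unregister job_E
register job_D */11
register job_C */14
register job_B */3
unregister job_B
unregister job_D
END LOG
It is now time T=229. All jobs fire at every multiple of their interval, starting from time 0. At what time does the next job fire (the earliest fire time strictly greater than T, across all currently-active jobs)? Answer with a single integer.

Answer: 232

Derivation:
Op 1: register job_D */5 -> active={job_D:*/5}
Op 2: unregister job_D -> active={}
Op 3: register job_C */3 -> active={job_C:*/3}
Op 4: register job_A */4 -> active={job_A:*/4, job_C:*/3}
Op 5: register job_E */4 -> active={job_A:*/4, job_C:*/3, job_E:*/4}
Op 6: unregister job_E -> active={job_A:*/4, job_C:*/3}
Op 7: register job_D */11 -> active={job_A:*/4, job_C:*/3, job_D:*/11}
Op 8: register job_C */14 -> active={job_A:*/4, job_C:*/14, job_D:*/11}
Op 9: register job_B */3 -> active={job_A:*/4, job_B:*/3, job_C:*/14, job_D:*/11}
Op 10: unregister job_B -> active={job_A:*/4, job_C:*/14, job_D:*/11}
Op 11: unregister job_D -> active={job_A:*/4, job_C:*/14}
  job_A: interval 4, next fire after T=229 is 232
  job_C: interval 14, next fire after T=229 is 238
Earliest fire time = 232 (job job_A)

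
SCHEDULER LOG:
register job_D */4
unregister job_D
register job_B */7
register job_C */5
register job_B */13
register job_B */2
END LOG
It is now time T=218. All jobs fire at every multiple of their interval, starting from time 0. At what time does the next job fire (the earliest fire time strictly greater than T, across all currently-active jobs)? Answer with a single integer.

Op 1: register job_D */4 -> active={job_D:*/4}
Op 2: unregister job_D -> active={}
Op 3: register job_B */7 -> active={job_B:*/7}
Op 4: register job_C */5 -> active={job_B:*/7, job_C:*/5}
Op 5: register job_B */13 -> active={job_B:*/13, job_C:*/5}
Op 6: register job_B */2 -> active={job_B:*/2, job_C:*/5}
  job_B: interval 2, next fire after T=218 is 220
  job_C: interval 5, next fire after T=218 is 220
Earliest fire time = 220 (job job_B)

Answer: 220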